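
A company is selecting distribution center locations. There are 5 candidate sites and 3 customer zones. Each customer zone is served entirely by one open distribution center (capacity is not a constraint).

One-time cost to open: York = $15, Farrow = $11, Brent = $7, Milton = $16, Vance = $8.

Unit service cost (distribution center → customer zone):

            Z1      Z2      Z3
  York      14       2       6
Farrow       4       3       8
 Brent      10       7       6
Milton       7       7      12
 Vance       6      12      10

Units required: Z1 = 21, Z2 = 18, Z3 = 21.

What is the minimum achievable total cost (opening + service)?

Minimum total cost: 272

For any fixed open set, each customer zone goes to its cheapest open site; total = fixed + service.
{York, Farrow}: Z1→Farrow 4·21=84, Z2→York 2·18=36, Z3→York 6·21=126. Service 246; fixed 26; total 272.
{York, Farrow, Brent}: service 246 + fixed 33 = 279
{York, Farrow, Vance}: Z1→Farrow 4·21=84, Z2→York 2·18=36, Z3→York 6·21=126. Service 246; fixed 34; total 280.
{York, Farrow, Brent, Milton, Vance}: Z1→Farrow 4·21=84, Z2→York 2·18=36, Z3→York 6·21=126. Service 246; fixed 57; total 303.
No other subset beats 272.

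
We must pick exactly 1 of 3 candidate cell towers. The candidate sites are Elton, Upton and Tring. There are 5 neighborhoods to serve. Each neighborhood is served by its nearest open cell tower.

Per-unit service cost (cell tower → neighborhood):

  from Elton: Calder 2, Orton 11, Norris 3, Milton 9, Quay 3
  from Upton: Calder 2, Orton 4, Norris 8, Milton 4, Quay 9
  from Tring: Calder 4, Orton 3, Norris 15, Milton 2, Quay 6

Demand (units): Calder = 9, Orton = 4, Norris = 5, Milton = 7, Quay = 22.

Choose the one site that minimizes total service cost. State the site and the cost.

Choose Elton only; total service cost 206.

With exactly 1 open, each neighborhood uses its cheapest among the chosen.
{Elton}: Calder→Elton 2·9=18, Orton→Elton 11·4=44, Norris→Elton 3·5=15, Milton→Elton 9·7=63, Quay→Elton 3·22=66. Service cost 206.
{Tring}: service cost 269
{Upton}: service cost 300
Among all 3 size-1 choices, {Elton} is lowest.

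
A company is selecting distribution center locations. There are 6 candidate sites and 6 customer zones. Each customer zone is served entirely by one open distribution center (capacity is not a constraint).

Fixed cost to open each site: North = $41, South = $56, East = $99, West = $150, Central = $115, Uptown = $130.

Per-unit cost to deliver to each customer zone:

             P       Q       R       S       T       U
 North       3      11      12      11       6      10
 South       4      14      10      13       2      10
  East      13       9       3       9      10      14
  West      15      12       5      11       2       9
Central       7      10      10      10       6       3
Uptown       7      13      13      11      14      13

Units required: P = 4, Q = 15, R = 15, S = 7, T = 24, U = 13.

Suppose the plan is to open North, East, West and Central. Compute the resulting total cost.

Each customer zone is assigned to its cheapest site among the open ones.
{North, East, West, Central}: P→North 3·4=12, Q→East 9·15=135, R→East 3·15=45, S→East 9·7=63, T→West 2·24=48, U→Central 3·13=39. Service 342; fixed 405; total 747.

Total cost: 747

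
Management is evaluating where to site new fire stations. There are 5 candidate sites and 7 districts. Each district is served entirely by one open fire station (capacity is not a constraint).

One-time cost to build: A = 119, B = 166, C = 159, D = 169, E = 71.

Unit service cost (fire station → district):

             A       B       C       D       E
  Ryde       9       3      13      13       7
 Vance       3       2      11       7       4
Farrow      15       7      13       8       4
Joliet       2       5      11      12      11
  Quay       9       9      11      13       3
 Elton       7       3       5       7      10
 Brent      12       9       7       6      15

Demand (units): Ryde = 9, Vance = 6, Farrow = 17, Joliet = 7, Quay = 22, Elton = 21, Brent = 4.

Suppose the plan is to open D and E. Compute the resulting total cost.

Each district is assigned to its cheapest site among the open ones.
{D, E}: Ryde→E 7·9=63, Vance→E 4·6=24, Farrow→E 4·17=68, Joliet→E 11·7=77, Quay→E 3·22=66, Elton→D 7·21=147, Brent→D 6·4=24. Service 469; fixed 240; total 709.

Total cost: 709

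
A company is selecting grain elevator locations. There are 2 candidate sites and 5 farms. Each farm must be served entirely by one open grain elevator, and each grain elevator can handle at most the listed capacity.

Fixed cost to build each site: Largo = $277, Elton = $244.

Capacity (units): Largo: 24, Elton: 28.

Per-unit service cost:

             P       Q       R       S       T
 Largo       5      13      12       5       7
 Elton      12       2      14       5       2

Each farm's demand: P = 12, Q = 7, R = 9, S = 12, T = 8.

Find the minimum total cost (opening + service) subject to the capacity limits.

Open {Largo, Elton}: P→Largo 5·12=60, Q→Elton 2·7=14, R→Largo 12·9=108, S→Elton 5·12=60, T→Elton 2·8=16.
Loads: Largo carries 21/24, Elton carries 27/28. Service 258; fixed 521; total 779.
Next best feasible plan costs 797.

Minimum total cost: 779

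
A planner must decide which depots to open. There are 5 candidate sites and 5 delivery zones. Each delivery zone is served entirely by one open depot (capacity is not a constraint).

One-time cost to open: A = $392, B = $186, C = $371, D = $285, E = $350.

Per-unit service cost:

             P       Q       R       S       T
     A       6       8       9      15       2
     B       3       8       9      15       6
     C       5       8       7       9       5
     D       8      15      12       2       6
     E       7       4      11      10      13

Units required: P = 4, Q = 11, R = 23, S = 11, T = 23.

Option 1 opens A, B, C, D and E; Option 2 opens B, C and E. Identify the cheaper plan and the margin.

Option 1: {A, B, C, D, E}: P→B 3·4=12, Q→E 4·11=44, R→C 7·23=161, S→D 2·11=22, T→A 2·23=46. Service 285; fixed 1584; total 1869.
Option 2: {B, C, E}: P→B 3·4=12, Q→E 4·11=44, R→C 7·23=161, S→C 9·11=99, T→C 5·23=115. Service 431; fixed 907; total 1338.
Difference: |1869 − 1338| = 531.

Option 2 is cheaper by 531.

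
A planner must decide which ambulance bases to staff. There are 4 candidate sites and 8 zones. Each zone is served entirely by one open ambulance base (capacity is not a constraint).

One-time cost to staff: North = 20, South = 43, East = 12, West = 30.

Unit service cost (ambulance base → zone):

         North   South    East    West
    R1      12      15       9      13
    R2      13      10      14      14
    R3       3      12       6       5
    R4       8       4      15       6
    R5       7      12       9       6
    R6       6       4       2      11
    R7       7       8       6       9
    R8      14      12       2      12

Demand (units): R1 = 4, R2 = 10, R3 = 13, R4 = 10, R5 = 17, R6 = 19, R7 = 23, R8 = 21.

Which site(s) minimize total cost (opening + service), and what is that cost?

Open North, South and East; minimum total cost 627.

For any fixed open set, each zone goes to its cheapest open site; total = fixed + service.
{North, South, East}: R1→East 9·4=36, R2→South 10·10=100, R3→North 3·13=39, R4→South 4·10=40, R5→North 7·17=119, R6→East 2·19=38, R7→East 6·23=138, R8→East 2·21=42. Service 552; fixed 75; total 627.
{North, South, East, West}: service 535 + fixed 105 = 640
{South, East, West}: service 561 + fixed 85 = 646
{East}: service 775 + fixed 12 = 787
(All 15 nonempty subsets were checked; North, South and East is lowest.)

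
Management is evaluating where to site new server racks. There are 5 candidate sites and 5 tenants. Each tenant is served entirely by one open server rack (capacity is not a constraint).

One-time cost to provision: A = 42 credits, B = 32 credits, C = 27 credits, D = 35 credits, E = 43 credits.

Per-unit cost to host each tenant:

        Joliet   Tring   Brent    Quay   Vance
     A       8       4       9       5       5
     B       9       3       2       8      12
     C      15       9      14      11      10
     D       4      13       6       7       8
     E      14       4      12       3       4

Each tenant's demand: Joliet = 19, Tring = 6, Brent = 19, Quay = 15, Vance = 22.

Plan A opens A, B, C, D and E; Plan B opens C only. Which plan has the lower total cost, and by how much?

Plan A: {A, B, C, D, E}: Joliet→D 4·19=76, Tring→B 3·6=18, Brent→B 2·19=38, Quay→E 3·15=45, Vance→E 4·22=88. Service 265; fixed 179; total 444.
Plan B: {C}: Joliet→C 15·19=285, Tring→C 9·6=54, Brent→C 14·19=266, Quay→C 11·15=165, Vance→C 10·22=220. Service 990; fixed 27; total 1017.
Difference: |444 − 1017| = 573.

Plan A is cheaper by 573.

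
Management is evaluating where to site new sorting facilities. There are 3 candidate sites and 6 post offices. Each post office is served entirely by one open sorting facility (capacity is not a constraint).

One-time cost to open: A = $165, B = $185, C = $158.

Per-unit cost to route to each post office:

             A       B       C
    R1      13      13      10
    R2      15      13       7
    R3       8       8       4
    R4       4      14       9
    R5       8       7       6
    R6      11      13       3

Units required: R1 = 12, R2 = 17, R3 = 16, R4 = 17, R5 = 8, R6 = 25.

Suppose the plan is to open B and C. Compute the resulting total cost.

Each post office is assigned to its cheapest site among the open ones.
{B, C}: R1→C 10·12=120, R2→C 7·17=119, R3→C 4·16=64, R4→C 9·17=153, R5→C 6·8=48, R6→C 3·25=75. Service 579; fixed 343; total 922.

Total cost: 922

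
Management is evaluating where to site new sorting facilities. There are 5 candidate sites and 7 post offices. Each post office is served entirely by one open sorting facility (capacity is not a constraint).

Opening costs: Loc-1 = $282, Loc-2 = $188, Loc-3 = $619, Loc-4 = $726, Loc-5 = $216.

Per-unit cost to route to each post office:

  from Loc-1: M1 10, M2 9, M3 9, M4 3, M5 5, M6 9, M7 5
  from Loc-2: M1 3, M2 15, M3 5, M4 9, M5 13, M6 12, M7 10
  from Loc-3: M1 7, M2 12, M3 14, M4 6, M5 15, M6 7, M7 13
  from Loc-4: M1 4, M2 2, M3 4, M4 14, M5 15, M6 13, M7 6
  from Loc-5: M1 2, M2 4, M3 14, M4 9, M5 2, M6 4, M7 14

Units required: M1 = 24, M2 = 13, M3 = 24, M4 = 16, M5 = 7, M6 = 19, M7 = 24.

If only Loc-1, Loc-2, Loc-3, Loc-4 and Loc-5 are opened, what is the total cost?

Total cost: 2459

Each post office is assigned to its cheapest site among the open ones.
{Loc-1, Loc-2, Loc-3, Loc-4, Loc-5}: M1→Loc-5 2·24=48, M2→Loc-4 2·13=26, M3→Loc-4 4·24=96, M4→Loc-1 3·16=48, M5→Loc-5 2·7=14, M6→Loc-5 4·19=76, M7→Loc-1 5·24=120. Service 428; fixed 2031; total 2459.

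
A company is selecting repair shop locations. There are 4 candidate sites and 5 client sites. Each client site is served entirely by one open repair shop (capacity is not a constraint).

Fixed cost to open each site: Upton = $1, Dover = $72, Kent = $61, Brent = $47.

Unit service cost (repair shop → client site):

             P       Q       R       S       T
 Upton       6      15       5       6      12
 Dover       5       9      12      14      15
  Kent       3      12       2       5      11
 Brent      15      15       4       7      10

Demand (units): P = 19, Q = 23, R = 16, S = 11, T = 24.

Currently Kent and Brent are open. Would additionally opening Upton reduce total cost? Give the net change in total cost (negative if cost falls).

No — net change +1 (cost rises by 1).

Current service cost with {Kent, Brent}: 660.
Adding Upton: each client site re-picks its cheapest; new service cost 660, saving 0.
Extra fixed cost: 1. Net change = 1 − 0 = 1.
(Totals: 768 → 769.)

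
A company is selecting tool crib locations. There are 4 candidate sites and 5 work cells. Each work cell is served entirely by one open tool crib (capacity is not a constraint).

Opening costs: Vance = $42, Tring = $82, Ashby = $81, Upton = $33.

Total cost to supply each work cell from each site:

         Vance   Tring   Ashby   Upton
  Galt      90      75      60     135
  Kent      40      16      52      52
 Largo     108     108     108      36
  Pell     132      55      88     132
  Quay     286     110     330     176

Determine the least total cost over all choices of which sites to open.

For any fixed open set, each work cell goes to its cheapest open site; total = fixed + service.
{Tring, Upton}: Galt→Tring 75, Kent→Tring 16, Largo→Upton 36, Pell→Tring 55, Quay→Tring 110. Service 292; fixed 115; total 407.
{Tring}: Galt→Tring 75, Kent→Tring 16, Largo→Tring 108, Pell→Tring 55, Quay→Tring 110. Service 364; fixed 82; total 446.
{Vance, Tring, Upton}: service 292 + fixed 157 = 449
{Vance, Tring, Ashby, Upton}: service 277 + fixed 238 = 515
(All 15 nonempty subsets were checked; Tring and Upton is lowest.)

Minimum total cost: 407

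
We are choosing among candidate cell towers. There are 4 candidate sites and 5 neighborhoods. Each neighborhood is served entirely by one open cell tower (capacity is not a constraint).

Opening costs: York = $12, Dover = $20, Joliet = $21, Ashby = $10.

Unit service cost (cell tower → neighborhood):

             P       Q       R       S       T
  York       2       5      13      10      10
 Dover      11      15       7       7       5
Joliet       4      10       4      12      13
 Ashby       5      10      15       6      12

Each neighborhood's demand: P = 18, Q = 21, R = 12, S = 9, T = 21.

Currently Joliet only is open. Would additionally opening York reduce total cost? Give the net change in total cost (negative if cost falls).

Current service cost with {Joliet}: 711.
Adding York: each neighborhood re-picks its cheapest; new service cost 489, saving 222.
Extra fixed cost: 12. Net change = 12 − 222 = -210.
(Totals: 732 → 522.)

Yes — net change −210 (cost falls by 210).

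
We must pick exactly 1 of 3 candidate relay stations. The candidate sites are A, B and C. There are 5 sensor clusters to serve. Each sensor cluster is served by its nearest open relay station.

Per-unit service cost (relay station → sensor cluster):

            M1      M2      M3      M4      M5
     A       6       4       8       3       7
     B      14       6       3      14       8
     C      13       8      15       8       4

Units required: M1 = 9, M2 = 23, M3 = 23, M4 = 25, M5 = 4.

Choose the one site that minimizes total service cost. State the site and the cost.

With exactly 1 open, each sensor cluster uses its cheapest among the chosen.
{A}: M1→A 6·9=54, M2→A 4·23=92, M3→A 8·23=184, M4→A 3·25=75, M5→A 7·4=28. Service cost 433.
{B}: service cost 715
{C}: service cost 862
Among all 3 size-1 choices, {A} is lowest.

Choose A only; total service cost 433.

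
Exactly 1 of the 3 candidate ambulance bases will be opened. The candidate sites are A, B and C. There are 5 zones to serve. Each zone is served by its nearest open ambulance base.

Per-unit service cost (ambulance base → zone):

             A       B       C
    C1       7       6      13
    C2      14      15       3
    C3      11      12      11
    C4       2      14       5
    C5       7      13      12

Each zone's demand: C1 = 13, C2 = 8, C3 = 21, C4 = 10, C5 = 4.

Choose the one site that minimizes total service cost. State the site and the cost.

Choose A only; total service cost 482.

With exactly 1 open, each zone uses its cheapest among the chosen.
{A}: C1→A 7·13=91, C2→A 14·8=112, C3→A 11·21=231, C4→A 2·10=20, C5→A 7·4=28. Service cost 482.
{C}: service cost 522
{B}: service cost 642
Among all 3 size-1 choices, {A} is lowest.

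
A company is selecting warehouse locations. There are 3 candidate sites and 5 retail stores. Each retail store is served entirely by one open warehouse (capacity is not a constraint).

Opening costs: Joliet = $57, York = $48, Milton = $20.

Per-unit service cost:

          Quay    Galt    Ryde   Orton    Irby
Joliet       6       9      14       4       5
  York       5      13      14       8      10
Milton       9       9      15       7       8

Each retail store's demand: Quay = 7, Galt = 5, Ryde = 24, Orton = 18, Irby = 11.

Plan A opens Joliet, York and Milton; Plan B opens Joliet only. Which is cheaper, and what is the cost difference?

Plan B is cheaper by 61.

Plan A: {Joliet, York, Milton}: Quay→York 5·7=35, Galt→Joliet 9·5=45, Ryde→Joliet 14·24=336, Orton→Joliet 4·18=72, Irby→Joliet 5·11=55. Service 543; fixed 125; total 668.
Plan B: {Joliet}: Quay→Joliet 6·7=42, Galt→Joliet 9·5=45, Ryde→Joliet 14·24=336, Orton→Joliet 4·18=72, Irby→Joliet 5·11=55. Service 550; fixed 57; total 607.
Difference: |668 − 607| = 61.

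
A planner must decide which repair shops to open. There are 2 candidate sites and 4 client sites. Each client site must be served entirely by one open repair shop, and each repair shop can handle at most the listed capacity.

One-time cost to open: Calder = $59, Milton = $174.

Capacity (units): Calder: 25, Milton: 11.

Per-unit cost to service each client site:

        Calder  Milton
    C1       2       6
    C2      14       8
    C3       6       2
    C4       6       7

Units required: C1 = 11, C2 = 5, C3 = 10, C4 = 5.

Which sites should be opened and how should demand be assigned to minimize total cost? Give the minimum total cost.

Minimum total cost: 375

Open {Calder, Milton}: C1→Calder 2·11=22, C2→Calder 14·5=70, C3→Milton 2·10=20, C4→Calder 6·5=30.
Loads: Calder carries 21/25, Milton carries 10/11. Service 142; fixed 233; total 375.
Next best feasible plan costs 390.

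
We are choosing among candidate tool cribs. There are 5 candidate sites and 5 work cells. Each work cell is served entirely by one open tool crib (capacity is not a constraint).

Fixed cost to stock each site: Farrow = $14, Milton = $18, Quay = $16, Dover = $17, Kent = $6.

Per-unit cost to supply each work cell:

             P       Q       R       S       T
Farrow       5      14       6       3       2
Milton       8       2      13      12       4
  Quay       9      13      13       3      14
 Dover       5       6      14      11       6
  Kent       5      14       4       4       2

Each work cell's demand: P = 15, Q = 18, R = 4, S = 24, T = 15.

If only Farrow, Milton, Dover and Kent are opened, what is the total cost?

Each work cell is assigned to its cheapest site among the open ones.
{Farrow, Milton, Dover, Kent}: P→Farrow 5·15=75, Q→Milton 2·18=36, R→Kent 4·4=16, S→Farrow 3·24=72, T→Farrow 2·15=30. Service 229; fixed 55; total 284.

Total cost: 284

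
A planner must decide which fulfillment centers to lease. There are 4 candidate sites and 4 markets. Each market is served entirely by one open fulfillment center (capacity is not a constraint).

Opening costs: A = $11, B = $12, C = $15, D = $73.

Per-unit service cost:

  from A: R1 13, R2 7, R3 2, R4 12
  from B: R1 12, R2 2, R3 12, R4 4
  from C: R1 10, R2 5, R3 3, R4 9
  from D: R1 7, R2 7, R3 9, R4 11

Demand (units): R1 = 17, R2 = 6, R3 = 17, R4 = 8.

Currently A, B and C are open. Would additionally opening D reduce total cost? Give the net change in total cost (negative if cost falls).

No — net change +22 (cost rises by 22).

Current service cost with {A, B, C}: 248.
Adding D: each market re-picks its cheapest; new service cost 197, saving 51.
Extra fixed cost: 73. Net change = 73 − 51 = 22.
(Totals: 286 → 308.)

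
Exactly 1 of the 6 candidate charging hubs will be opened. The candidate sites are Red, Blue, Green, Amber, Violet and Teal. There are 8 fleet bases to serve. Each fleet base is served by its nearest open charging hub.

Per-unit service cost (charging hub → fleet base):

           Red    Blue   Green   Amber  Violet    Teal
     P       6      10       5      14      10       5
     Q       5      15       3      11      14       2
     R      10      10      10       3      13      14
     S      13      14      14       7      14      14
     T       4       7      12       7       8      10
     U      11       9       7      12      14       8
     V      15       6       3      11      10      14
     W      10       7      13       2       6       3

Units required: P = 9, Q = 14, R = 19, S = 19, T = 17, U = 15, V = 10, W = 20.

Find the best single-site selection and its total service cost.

With exactly 1 open, each fleet base uses its cheapest among the chosen.
{Amber}: P→Amber 14·9=126, Q→Amber 11·14=154, R→Amber 3·19=57, S→Amber 7·19=133, T→Amber 7·17=119, U→Amber 12·15=180, V→Amber 11·10=110, W→Amber 2·20=40. Service cost 919.
{Teal}: service cost 1095
{Green}: service cost 1142
Among all 6 size-1 choices, {Amber} is lowest.

Choose Amber only; total service cost 919.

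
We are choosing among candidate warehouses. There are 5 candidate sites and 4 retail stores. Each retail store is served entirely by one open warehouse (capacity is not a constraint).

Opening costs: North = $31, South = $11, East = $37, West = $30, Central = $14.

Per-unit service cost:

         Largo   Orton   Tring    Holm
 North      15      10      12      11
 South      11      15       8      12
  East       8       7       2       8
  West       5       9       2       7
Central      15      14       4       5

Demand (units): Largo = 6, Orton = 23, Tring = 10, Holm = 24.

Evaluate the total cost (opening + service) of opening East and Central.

Total cost: 400

Each retail store is assigned to its cheapest site among the open ones.
{East, Central}: Largo→East 8·6=48, Orton→East 7·23=161, Tring→East 2·10=20, Holm→Central 5·24=120. Service 349; fixed 51; total 400.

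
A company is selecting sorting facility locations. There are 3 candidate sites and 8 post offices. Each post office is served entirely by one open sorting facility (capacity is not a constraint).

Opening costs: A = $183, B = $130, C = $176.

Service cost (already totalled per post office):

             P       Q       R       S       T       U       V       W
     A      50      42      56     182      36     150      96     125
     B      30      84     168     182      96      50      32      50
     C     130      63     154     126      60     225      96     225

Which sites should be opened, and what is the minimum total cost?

Open A and B; minimum total cost 791.

For any fixed open set, each post office goes to its cheapest open site; total = fixed + service.
{A, B}: P→B 30, Q→A 42, R→A 56, S→A 182, T→A 36, U→B 50, V→B 32, W→B 50. Service 478; fixed 313; total 791.
{B}: P→B 30, Q→B 84, R→B 168, S→B 182, T→B 96, U→B 50, V→B 32, W→B 50. Service 692; fixed 130; total 822.
{B, C}: P→B 30, Q→C 63, R→C 154, S→C 126, T→C 60, U→B 50, V→B 32, W→B 50. Service 565; fixed 306; total 871.
{A, B, C}: P→B 30, Q→A 42, R→A 56, S→C 126, T→A 36, U→B 50, V→B 32, W→B 50. Service 422; fixed 489; total 911.
No other subset beats 791.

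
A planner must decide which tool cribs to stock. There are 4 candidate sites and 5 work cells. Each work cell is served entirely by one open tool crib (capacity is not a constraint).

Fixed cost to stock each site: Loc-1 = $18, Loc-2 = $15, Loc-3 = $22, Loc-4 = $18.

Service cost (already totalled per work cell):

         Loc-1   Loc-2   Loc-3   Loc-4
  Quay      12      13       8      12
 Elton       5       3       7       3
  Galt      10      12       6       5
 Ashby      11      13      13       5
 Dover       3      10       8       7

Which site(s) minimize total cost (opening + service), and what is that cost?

For any fixed open set, each work cell goes to its cheapest open site; total = fixed + service.
{Loc-4}: Quay→Loc-4 12, Elton→Loc-4 3, Galt→Loc-4 5, Ashby→Loc-4 5, Dover→Loc-4 7. Service 32; fixed 18; total 50.
{Loc-1}: service 41 + fixed 18 = 59
{Loc-1, Loc-4}: service 28 + fixed 36 = 64
{Loc-1, Loc-2, Loc-3, Loc-4}: service 24 + fixed 73 = 97
(All 15 nonempty subsets were checked; Loc-4 only is lowest.)

Open Loc-4 only; minimum total cost 50.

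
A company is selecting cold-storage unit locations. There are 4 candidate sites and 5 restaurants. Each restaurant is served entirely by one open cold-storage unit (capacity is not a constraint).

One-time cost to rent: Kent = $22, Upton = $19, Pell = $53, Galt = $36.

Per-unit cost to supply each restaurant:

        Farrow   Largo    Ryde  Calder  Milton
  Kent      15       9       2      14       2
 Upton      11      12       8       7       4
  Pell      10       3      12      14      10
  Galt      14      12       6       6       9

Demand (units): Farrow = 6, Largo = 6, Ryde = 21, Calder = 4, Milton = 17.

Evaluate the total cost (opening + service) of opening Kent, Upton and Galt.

Each restaurant is assigned to its cheapest site among the open ones.
{Kent, Upton, Galt}: Farrow→Upton 11·6=66, Largo→Kent 9·6=54, Ryde→Kent 2·21=42, Calder→Galt 6·4=24, Milton→Kent 2·17=34. Service 220; fixed 77; total 297.

Total cost: 297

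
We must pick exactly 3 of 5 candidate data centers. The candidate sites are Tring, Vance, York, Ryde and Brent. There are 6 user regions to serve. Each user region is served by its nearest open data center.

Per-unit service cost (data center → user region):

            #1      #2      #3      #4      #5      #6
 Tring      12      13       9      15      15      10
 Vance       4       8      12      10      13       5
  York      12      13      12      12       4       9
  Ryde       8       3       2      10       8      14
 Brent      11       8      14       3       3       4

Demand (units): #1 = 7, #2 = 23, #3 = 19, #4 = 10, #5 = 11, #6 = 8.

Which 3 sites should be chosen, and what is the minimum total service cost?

With exactly 3 open, each user region uses its cheapest among the chosen.
{Vance, Ryde, Brent}: #1→Vance 4·7=28, #2→Ryde 3·23=69, #3→Ryde 2·19=38, #4→Brent 3·10=30, #5→Brent 3·11=33, #6→Brent 4·8=32. Service cost 230.
{Tring, Ryde, Brent}: service cost 258
{York, Ryde, Brent}: service cost 258
Among all 10 size-3 choices, {Vance, Ryde, Brent} is lowest.

Choose Vance, Ryde and Brent; total service cost 230.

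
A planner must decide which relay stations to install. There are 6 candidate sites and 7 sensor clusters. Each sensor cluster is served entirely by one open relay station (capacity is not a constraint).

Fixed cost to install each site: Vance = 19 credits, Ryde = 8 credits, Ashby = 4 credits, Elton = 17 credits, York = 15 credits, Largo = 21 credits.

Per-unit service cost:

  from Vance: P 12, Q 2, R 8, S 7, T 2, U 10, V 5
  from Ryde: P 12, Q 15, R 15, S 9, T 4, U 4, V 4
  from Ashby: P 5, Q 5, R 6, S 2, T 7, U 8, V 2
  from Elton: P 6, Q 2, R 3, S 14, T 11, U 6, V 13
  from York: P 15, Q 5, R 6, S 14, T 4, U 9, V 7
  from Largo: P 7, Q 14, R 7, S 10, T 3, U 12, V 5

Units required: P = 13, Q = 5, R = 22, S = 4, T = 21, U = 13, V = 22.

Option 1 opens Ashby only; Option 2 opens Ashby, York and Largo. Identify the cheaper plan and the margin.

Option 1: {Ashby}: P→Ashby 5·13=65, Q→Ashby 5·5=25, R→Ashby 6·22=132, S→Ashby 2·4=8, T→Ashby 7·21=147, U→Ashby 8·13=104, V→Ashby 2·22=44. Service 525; fixed 4; total 529.
Option 2: {Ashby, York, Largo}: P→Ashby 5·13=65, Q→Ashby 5·5=25, R→Ashby 6·22=132, S→Ashby 2·4=8, T→Largo 3·21=63, U→Ashby 8·13=104, V→Ashby 2·22=44. Service 441; fixed 40; total 481.
Difference: |529 − 481| = 48.

Option 2 is cheaper by 48.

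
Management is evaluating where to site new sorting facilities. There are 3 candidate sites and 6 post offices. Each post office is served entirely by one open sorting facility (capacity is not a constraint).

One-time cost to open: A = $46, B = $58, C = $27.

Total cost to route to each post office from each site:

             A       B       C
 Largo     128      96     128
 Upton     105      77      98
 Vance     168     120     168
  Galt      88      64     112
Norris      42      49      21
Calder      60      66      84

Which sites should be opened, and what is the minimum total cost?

For any fixed open set, each post office goes to its cheapest open site; total = fixed + service.
{B, C}: Largo→B 96, Upton→B 77, Vance→B 120, Galt→B 64, Norris→C 21, Calder→B 66. Service 444; fixed 85; total 529.
{B}: Largo→B 96, Upton→B 77, Vance→B 120, Galt→B 64, Norris→B 49, Calder→B 66. Service 472; fixed 58; total 530.
{A, B}: service 459 + fixed 104 = 563
{A, B, C}: service 438 + fixed 131 = 569
No other subset beats 529.

Open B and C; minimum total cost 529.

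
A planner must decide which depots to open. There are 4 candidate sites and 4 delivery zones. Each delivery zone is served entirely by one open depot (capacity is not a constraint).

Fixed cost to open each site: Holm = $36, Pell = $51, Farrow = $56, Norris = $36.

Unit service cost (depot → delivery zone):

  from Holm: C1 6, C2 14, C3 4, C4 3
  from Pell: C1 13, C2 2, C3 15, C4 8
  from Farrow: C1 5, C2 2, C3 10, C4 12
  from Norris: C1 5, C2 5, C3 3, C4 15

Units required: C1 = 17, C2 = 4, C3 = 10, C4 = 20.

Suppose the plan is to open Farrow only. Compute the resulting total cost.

Total cost: 489

Each delivery zone is assigned to its cheapest site among the open ones.
{Farrow}: C1→Farrow 5·17=85, C2→Farrow 2·4=8, C3→Farrow 10·10=100, C4→Farrow 12·20=240. Service 433; fixed 56; total 489.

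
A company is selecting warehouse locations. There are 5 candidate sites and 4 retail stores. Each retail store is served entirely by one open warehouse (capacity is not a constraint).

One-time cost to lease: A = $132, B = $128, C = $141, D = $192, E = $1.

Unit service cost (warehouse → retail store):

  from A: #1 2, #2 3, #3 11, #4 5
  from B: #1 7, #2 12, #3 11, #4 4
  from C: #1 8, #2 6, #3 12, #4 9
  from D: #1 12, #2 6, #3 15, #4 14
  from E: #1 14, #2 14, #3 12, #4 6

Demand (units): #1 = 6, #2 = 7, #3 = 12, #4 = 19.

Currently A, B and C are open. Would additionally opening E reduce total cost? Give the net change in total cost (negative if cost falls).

No — net change +1 (cost rises by 1).

Current service cost with {A, B, C}: 241.
Adding E: each retail store re-picks its cheapest; new service cost 241, saving 0.
Extra fixed cost: 1. Net change = 1 − 0 = 1.
(Totals: 642 → 643.)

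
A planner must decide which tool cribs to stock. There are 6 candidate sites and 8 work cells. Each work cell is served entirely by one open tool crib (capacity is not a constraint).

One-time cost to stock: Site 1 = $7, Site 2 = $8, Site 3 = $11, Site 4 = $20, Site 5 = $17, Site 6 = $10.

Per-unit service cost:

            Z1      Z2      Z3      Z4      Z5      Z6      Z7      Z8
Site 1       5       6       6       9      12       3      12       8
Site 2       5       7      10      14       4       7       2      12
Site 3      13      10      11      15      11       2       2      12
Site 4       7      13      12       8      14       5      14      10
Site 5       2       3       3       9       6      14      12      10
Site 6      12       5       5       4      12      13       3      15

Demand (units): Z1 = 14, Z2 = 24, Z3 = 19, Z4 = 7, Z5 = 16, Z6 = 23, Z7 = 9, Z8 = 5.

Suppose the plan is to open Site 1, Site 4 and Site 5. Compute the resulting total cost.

Total cost: 570

Each work cell is assigned to its cheapest site among the open ones.
{Site 1, Site 4, Site 5}: Z1→Site 5 2·14=28, Z2→Site 5 3·24=72, Z3→Site 5 3·19=57, Z4→Site 4 8·7=56, Z5→Site 5 6·16=96, Z6→Site 1 3·23=69, Z7→Site 1 12·9=108, Z8→Site 1 8·5=40. Service 526; fixed 44; total 570.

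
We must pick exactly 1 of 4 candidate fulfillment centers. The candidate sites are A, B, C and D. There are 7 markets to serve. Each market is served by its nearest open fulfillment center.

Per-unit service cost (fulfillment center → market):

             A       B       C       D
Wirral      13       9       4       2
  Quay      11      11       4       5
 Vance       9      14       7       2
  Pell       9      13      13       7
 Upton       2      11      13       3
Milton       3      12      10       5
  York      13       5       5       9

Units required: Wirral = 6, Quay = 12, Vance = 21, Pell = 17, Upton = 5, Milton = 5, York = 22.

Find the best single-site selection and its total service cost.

Choose D only; total service cost 471.

With exactly 1 open, each market uses its cheapest among the chosen.
{D}: Wirral→D 2·6=12, Quay→D 5·12=60, Vance→D 2·21=42, Pell→D 7·17=119, Upton→D 3·5=15, Milton→D 5·5=25, York→D 9·22=198. Service cost 471.
{C}: service cost 665
{A}: service cost 863
Among all 4 size-1 choices, {D} is lowest.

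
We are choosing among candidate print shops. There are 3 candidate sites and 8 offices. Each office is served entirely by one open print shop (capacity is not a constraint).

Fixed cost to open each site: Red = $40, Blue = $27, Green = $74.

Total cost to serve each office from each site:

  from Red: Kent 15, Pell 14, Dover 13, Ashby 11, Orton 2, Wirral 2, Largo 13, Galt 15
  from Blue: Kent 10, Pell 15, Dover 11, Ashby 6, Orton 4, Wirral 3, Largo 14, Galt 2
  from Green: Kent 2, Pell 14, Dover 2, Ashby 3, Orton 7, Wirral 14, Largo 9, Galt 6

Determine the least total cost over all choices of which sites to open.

For any fixed open set, each office goes to its cheapest open site; total = fixed + service.
{Blue}: Kent→Blue 10, Pell→Blue 15, Dover→Blue 11, Ashby→Blue 6, Orton→Blue 4, Wirral→Blue 3, Largo→Blue 14, Galt→Blue 2. Service 65; fixed 27; total 92.
{Red}: service 85 + fixed 40 = 125
{Red, Blue}: Kent→Blue 10, Pell→Red 14, Dover→Blue 11, Ashby→Blue 6, Orton→Red 2, Wirral→Red 2, Largo→Red 13, Galt→Blue 2. Service 60; fixed 67; total 127.
{Red, Blue, Green}: service 36 + fixed 141 = 177
(All 7 nonempty subsets were checked; Blue only is lowest.)

Minimum total cost: 92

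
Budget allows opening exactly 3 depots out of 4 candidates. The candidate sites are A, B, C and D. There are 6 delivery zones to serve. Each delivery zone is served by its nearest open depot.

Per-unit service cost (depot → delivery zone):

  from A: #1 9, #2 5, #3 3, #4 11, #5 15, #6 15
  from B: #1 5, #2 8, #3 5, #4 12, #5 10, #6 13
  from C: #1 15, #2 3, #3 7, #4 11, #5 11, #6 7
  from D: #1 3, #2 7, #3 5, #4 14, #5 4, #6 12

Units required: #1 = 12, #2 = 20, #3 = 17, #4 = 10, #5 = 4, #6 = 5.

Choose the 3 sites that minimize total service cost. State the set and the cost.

With exactly 3 open, each delivery zone uses its cheapest among the chosen.
{A, C, D}: #1→D 3·12=36, #2→C 3·20=60, #3→A 3·17=51, #4→A 11·10=110, #5→D 4·4=16, #6→C 7·5=35. Service cost 308.
{B, C, D}: service cost 342
{A, B, C}: service cost 356
Among all 4 size-3 choices, {A, C, D} is lowest.

Choose A, C and D; total service cost 308.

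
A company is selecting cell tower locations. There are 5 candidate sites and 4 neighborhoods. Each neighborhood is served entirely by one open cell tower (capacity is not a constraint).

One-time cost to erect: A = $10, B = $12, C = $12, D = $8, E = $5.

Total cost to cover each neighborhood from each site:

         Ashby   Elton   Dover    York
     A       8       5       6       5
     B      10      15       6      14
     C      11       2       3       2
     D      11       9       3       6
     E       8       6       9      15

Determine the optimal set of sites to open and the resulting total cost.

Open C only; minimum total cost 30.

For any fixed open set, each neighborhood goes to its cheapest open site; total = fixed + service.
{C}: Ashby→C 11, Elton→C 2, Dover→C 3, York→C 2. Service 18; fixed 12; total 30.
{C, E}: service 15 + fixed 17 = 32
{A}: Ashby→A 8, Elton→A 5, Dover→A 6, York→A 5. Service 24; fixed 10; total 34.
{A, B, C, D, E}: service 15 + fixed 47 = 62
No other subset beats 30.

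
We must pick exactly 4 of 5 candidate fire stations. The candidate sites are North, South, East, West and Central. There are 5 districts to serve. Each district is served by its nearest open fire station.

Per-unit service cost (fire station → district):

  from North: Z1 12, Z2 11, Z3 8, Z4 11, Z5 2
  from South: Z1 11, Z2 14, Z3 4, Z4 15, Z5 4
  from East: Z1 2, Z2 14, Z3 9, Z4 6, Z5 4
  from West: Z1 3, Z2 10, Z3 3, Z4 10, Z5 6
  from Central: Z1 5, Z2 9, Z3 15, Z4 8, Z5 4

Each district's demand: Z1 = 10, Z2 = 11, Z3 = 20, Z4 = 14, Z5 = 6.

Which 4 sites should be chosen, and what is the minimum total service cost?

With exactly 4 open, each district uses its cheapest among the chosen.
{North, East, West, Central}: Z1→East 2·10=20, Z2→Central 9·11=99, Z3→West 3·20=60, Z4→East 6·14=84, Z5→North 2·6=12. Service cost 275.
{North, South, East, West}: service cost 286
{South, East, West, Central}: service cost 287
Among all 5 size-4 choices, {North, East, West, Central} is lowest.

Choose North, East, West and Central; total service cost 275.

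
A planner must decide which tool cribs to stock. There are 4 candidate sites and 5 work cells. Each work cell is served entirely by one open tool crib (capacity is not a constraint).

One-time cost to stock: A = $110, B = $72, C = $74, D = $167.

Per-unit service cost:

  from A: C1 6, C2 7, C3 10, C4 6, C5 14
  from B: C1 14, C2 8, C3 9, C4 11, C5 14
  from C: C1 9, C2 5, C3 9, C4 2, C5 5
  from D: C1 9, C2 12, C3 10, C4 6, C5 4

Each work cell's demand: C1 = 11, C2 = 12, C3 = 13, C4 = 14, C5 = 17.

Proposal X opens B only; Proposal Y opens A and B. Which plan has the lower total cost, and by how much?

Proposal Y is cheaper by 60.

Proposal X: {B}: C1→B 14·11=154, C2→B 8·12=96, C3→B 9·13=117, C4→B 11·14=154, C5→B 14·17=238. Service 759; fixed 72; total 831.
Proposal Y: {A, B}: C1→A 6·11=66, C2→A 7·12=84, C3→B 9·13=117, C4→A 6·14=84, C5→A 14·17=238. Service 589; fixed 182; total 771.
Difference: |831 − 771| = 60.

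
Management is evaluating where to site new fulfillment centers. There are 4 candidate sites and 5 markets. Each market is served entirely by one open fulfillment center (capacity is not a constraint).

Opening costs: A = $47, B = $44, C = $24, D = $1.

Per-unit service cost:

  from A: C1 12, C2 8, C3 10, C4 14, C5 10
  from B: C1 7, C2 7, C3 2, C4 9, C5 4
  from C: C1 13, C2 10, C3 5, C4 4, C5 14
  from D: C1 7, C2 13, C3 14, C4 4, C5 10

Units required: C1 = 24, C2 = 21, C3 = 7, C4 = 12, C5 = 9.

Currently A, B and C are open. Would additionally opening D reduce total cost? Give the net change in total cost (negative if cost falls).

Current service cost with {A, B, C}: 413.
Adding D: each market re-picks its cheapest; new service cost 413, saving 0.
Extra fixed cost: 1. Net change = 1 − 0 = 1.
(Totals: 528 → 529.)

No — net change +1 (cost rises by 1).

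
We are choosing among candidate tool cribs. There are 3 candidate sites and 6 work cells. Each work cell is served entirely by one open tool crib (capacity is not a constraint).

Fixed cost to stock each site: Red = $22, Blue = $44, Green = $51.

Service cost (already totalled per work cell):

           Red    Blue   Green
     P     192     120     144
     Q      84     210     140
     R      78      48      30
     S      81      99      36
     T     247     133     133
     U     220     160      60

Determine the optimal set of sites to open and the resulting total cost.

For any fixed open set, each work cell goes to its cheapest open site; total = fixed + service.
{Red, Green}: P→Green 144, Q→Red 84, R→Green 30, S→Green 36, T→Green 133, U→Green 60. Service 487; fixed 73; total 560.
{Red, Blue, Green}: service 463 + fixed 117 = 580
{Green}: service 543 + fixed 51 = 594
{Red}: P→Red 192, Q→Red 84, R→Red 78, S→Red 81, T→Red 247, U→Red 220. Service 902; fixed 22; total 924.
No other subset beats 560.

Open Red and Green; minimum total cost 560.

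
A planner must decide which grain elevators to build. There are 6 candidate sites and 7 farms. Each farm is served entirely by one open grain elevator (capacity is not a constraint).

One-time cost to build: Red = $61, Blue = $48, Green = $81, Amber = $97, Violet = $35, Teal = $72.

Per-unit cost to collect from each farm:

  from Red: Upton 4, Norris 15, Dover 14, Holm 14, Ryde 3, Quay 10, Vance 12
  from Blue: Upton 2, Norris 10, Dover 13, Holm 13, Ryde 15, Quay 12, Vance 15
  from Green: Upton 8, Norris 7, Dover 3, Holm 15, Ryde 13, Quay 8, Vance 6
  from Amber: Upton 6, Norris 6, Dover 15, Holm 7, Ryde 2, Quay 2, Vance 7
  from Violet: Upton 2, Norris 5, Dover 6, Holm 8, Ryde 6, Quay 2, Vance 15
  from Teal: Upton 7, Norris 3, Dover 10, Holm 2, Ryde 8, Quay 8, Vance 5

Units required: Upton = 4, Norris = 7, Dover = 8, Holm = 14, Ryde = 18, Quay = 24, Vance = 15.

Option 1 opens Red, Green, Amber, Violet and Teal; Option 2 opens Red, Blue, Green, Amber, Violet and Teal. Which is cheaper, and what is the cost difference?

Option 1 is cheaper by 48.

Option 1: {Red, Green, Amber, Violet, Teal}: Upton→Violet 2·4=8, Norris→Teal 3·7=21, Dover→Green 3·8=24, Holm→Teal 2·14=28, Ryde→Amber 2·18=36, Quay→Amber 2·24=48, Vance→Teal 5·15=75. Service 240; fixed 346; total 586.
Option 2: {Red, Blue, Green, Amber, Violet, Teal}: Upton→Blue 2·4=8, Norris→Teal 3·7=21, Dover→Green 3·8=24, Holm→Teal 2·14=28, Ryde→Amber 2·18=36, Quay→Amber 2·24=48, Vance→Teal 5·15=75. Service 240; fixed 394; total 634.
Difference: |586 − 634| = 48.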